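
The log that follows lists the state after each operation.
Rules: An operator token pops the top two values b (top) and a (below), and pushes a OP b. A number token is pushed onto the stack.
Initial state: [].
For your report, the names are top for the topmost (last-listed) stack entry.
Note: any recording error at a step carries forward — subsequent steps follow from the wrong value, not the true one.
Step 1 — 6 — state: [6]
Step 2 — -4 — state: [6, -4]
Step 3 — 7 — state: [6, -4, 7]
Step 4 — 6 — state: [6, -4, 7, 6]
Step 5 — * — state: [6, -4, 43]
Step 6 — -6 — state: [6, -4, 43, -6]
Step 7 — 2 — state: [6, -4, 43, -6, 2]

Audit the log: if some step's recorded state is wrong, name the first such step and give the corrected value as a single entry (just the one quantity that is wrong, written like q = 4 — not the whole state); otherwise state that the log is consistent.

step 5, top = 42

1. push 6: top = 6 (no discrepancy)
2. push -4: top = -4 (in agreement)
3. push 7: top = 7 (no discrepancy)
4. push 6: top = 6 (in agreement)
5. 7 * 6 = 42 (not what was recorded)
Step 5 is the first one off; corrected, top = 42.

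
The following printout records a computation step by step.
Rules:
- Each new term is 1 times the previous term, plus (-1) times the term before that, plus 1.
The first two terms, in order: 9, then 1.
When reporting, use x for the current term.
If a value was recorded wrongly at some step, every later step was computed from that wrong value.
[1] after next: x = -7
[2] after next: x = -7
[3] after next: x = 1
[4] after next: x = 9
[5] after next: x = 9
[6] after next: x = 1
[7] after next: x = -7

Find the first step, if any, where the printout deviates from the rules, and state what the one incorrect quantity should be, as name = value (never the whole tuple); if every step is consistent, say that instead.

Recomputing the run from the initial state:
step 1: x = -7
step 2: x = -7
step 3: x = 1
step 4: x = 9
step 5: x = 9
step 6: x = 1
step 7: x = -7
This matches the printout at every step.

no error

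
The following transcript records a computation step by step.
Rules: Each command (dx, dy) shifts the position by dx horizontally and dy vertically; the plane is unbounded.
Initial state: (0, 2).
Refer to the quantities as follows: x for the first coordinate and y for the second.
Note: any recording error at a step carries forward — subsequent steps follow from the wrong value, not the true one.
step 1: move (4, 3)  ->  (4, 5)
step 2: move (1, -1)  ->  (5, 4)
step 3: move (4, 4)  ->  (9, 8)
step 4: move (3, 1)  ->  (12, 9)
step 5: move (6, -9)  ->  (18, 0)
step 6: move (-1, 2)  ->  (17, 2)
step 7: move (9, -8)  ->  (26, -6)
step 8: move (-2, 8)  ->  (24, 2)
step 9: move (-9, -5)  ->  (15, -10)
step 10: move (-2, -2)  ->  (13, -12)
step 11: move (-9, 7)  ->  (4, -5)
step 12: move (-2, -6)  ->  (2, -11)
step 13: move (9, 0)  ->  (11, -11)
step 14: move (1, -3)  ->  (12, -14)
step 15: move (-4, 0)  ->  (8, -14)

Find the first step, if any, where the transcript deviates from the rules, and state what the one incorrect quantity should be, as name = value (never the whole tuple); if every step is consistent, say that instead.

step 1: x = 0 + (4) = 4, y = 2 + (3) = 5 -> exactly as logged
step 2: x = 4 + (1) = 5, y = 5 + (-1) = 4 -> verified
step 3: x = 5 + (4) = 9, y = 4 + (4) = 8 -> matches
step 4: x = 9 + (3) = 12, y = 8 + (1) = 9 -> matches
step 5: x = 12 + (6) = 18, y = 9 + (-9) = 0 -> agrees with the transcript
step 6: x = 18 + (-1) = 17, y = 0 + (2) = 2 -> matches
step 7: x = 17 + (9) = 26, y = 2 + (-8) = -6 -> in agreement
step 8: x = 26 + (-2) = 24, y = -6 + (8) = 2 -> checks out
step 9: x = 24 + (-9) = 15, y = 2 + (-5) = -3 -> a discrepancy with the transcript
The audit stops at step 9: the recorded entry is wrong and should be y = -3.

step 9, y = -3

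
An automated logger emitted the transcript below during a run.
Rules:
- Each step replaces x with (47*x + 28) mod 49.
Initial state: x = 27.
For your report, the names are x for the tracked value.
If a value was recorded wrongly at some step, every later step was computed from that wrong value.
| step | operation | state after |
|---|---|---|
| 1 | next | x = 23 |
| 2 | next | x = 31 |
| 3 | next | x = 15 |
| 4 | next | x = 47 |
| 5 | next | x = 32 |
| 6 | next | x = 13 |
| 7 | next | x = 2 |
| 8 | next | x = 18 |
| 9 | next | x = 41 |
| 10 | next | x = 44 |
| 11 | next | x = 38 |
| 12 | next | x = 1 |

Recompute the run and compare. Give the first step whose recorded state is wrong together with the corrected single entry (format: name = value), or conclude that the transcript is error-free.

Step 1: x = (47*27 + 28) mod 49 = 23 — confirmed correct.
Step 2: x = (47*23 + 28) mod 49 = 31 — consistent with the transcript.
Step 3: x = (47*31 + 28) mod 49 = 15 — confirmed correct.
Step 4: x = (47*15 + 28) mod 49 = 47 — matches.
Step 5: x = (47*47 + 28) mod 49 = 32 — consistent with the transcript.
Step 6: x = (47*32 + 28) mod 49 = 13 — exactly as logged.
Step 7: x = (47*13 + 28) mod 49 = 2 — agrees with the transcript.
Step 8: x = (47*2 + 28) mod 49 = 24 — not what was recorded.
Conclusion: step 8 carries the first error; the entry should be x = 24.

step 8, x = 24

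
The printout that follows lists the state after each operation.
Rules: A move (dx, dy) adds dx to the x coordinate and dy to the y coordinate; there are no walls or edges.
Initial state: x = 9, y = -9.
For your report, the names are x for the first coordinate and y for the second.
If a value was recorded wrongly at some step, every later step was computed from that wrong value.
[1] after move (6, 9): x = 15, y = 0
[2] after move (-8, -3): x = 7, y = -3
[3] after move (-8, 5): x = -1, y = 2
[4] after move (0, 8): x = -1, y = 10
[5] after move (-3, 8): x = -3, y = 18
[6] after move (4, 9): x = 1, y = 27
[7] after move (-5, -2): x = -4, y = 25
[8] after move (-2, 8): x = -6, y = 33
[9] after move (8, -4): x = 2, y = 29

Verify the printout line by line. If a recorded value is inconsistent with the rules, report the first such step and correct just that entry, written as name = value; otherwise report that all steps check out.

step 5, x = -4

step 1: x = 9 + (6) = 15, y = -9 + (9) = 0 -> checks out
step 2: x = 15 + (-8) = 7, y = 0 + (-3) = -3 -> consistent with the printout
step 3: x = 7 + (-8) = -1, y = -3 + (5) = 2 -> verified
step 4: x = -1 + (0) = -1, y = 2 + (8) = 10 -> verified
step 5: x = -1 + (-3) = -4, y = 10 + (8) = 18 -> the recorded entry deviates here
Step 5 is the first one off; corrected, x = -4.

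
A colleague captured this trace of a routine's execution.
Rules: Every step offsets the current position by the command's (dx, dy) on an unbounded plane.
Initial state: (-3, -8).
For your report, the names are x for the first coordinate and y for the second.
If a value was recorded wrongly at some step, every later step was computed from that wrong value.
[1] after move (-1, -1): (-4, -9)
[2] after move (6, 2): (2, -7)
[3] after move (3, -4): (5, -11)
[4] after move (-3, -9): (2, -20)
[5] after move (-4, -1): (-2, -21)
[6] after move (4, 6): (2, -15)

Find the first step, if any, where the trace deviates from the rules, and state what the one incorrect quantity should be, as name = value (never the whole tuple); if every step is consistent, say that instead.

no error

1. x = -3 + (-1) = -4, y = -8 + (-1) = -9 (consistent with the trace)
2. x = -4 + (6) = 2, y = -9 + (2) = -7 (checks out)
3. x = 2 + (3) = 5, y = -7 + (-4) = -11 (same as recorded)
4. x = 5 + (-3) = 2, y = -11 + (-9) = -20 (confirmed correct)
5. x = 2 + (-4) = -2, y = -20 + (-1) = -21 (checks out)
6. x = -2 + (4) = 2, y = -21 + (6) = -15 (agrees with the trace)
All entries verified; no error found.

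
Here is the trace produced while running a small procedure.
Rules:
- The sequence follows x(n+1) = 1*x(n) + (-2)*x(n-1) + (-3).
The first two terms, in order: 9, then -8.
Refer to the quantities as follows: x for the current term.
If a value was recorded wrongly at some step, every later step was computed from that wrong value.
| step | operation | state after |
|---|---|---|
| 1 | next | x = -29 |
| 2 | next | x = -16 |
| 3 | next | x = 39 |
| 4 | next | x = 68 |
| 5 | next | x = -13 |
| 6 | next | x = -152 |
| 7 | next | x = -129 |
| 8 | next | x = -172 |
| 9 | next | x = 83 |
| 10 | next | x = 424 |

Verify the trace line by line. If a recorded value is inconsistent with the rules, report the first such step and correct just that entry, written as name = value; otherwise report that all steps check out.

step 8, x = 172

1. x = 1*(-8) + (-2)*(9) + (-3) = -29 (agrees with the trace)
2. x = 1*(-29) + (-2)*(-8) + (-3) = -16 (exactly as logged)
3. x = 1*(-16) + (-2)*(-29) + (-3) = 39 (exactly as logged)
4. x = 1*(39) + (-2)*(-16) + (-3) = 68 (same as recorded)
5. x = 1*(68) + (-2)*(39) + (-3) = -13 (checks out)
6. x = 1*(-13) + (-2)*(68) + (-3) = -152 (exactly as logged)
7. x = 1*(-152) + (-2)*(-13) + (-3) = -129 (matches)
8. x = 1*(-129) + (-2)*(-152) + (-3) = 172 (first mismatch against the trace)
First incorrect step: 8; the correct value is x = 172.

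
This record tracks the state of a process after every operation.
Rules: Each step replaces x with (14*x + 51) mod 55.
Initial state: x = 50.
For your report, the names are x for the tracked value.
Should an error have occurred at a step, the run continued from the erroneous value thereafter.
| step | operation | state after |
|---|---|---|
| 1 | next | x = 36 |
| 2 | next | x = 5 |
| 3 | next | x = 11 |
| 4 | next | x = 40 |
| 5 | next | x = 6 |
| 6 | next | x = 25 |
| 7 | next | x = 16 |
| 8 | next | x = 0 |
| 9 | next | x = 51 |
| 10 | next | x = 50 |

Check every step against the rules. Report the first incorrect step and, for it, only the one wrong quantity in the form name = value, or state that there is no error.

1. x = (14*50 + 51) mod 55 = 36 (matches)
2. x = (14*36 + 51) mod 55 = 5 (in agreement)
3. x = (14*5 + 51) mod 55 = 11 (agrees with the record)
4. x = (14*11 + 51) mod 55 = 40 (verified)
5. x = (14*40 + 51) mod 55 = 6 (exactly as logged)
6. x = (14*6 + 51) mod 55 = 25 (checks out)
7. x = (14*25 + 51) mod 55 = 16 (consistent with the record)
8. x = (14*16 + 51) mod 55 = 0 (same as recorded)
9. x = (14*0 + 51) mod 55 = 51 (same as recorded)
10. x = (14*51 + 51) mod 55 = 50 (exactly as logged)
Each recorded entry agrees with the recomputation.

no error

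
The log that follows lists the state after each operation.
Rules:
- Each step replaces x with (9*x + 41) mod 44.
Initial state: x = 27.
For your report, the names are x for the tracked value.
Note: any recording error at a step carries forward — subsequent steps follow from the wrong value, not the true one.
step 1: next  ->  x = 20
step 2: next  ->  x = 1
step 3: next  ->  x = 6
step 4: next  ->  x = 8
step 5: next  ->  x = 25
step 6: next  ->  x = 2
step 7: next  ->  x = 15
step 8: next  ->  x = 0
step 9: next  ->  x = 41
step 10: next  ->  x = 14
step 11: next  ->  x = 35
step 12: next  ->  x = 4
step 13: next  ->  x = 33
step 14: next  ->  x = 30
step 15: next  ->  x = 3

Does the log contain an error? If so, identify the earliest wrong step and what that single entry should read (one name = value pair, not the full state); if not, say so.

step 4, x = 7

Recomputing the run from the initial state:
step 1: x = 20
step 2: x = 1
step 3: x = 6
step 4: x = 7
step 5: x = 16
step 6: x = 9
step 7: x = 34
step 8: x = 39
step 9: x = 40
step 10: x = 5
step 11: x = 42
step 12: x = 23
step 13: x = 28
step 14: x = 29
step 15: x = 38
The first disagreement with the log is at step 4, where the value should be x = 7.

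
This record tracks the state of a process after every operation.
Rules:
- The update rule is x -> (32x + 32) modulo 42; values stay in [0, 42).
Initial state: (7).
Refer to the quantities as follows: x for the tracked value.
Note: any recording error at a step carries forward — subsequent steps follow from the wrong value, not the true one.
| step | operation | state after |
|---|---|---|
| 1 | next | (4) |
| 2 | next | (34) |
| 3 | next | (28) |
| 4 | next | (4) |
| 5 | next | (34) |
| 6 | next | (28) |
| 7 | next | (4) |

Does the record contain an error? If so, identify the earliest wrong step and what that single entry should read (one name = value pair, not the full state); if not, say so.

Step 1: x = (32*7 + 32) mod 42 = 4 — verified.
Step 2: x = (32*4 + 32) mod 42 = 34 — no discrepancy.
Step 3: x = (32*34 + 32) mod 42 = 28 — same as recorded.
Step 4: x = (32*28 + 32) mod 42 = 4 — in agreement.
Step 5: x = (32*4 + 32) mod 42 = 34 — matches.
Step 6: x = (32*34 + 32) mod 42 = 28 — agrees with the record.
Step 7: x = (32*28 + 32) mod 42 = 4 — verified.
The recomputation confirms every line.

no error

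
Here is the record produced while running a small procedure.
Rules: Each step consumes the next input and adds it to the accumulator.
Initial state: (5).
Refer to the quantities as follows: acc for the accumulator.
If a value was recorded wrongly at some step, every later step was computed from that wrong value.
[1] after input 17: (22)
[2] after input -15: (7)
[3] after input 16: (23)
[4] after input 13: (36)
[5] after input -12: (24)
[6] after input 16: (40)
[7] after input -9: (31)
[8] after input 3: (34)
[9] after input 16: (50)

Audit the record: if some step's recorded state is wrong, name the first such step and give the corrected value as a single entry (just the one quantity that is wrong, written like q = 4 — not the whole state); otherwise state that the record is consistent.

no error

Recomputing the run from the initial state:
step 1: acc = 22
step 2: acc = 7
step 3: acc = 23
step 4: acc = 36
step 5: acc = 24
step 6: acc = 40
step 7: acc = 31
step 8: acc = 34
step 9: acc = 50
This matches the record at every step.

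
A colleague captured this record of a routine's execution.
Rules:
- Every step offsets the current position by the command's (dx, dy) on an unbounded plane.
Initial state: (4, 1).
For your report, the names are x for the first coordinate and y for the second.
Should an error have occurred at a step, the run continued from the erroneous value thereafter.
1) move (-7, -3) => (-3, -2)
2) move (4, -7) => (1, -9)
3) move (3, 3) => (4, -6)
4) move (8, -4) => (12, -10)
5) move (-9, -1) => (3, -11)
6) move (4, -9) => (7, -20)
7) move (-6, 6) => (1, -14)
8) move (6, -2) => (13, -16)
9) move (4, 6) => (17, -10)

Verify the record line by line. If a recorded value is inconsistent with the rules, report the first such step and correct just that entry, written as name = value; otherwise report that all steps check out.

step 8, x = 7

Recomputing the run from the initial state:
step 1: x = -3, y = -2
step 2: x = 1, y = -9
step 3: x = 4, y = -6
step 4: x = 12, y = -10
step 5: x = 3, y = -11
step 6: x = 7, y = -20
step 7: x = 1, y = -14
step 8: x = 7, y = -16
step 9: x = 11, y = -10
The first disagreement with the record is at step 8, where the value should be x = 7.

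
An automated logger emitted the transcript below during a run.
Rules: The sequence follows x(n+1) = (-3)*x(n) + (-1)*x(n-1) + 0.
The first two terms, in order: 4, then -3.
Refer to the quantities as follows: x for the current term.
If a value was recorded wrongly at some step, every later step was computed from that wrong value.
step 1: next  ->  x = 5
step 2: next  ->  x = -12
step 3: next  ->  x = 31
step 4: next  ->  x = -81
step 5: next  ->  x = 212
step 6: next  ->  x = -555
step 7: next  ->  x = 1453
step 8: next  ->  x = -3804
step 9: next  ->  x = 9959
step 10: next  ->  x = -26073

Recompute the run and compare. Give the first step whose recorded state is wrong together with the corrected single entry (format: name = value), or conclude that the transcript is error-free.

1. x = -3*(-3) + (-1)*(4) + (0) = 5 (checks out)
2. x = -3*(5) + (-1)*(-3) + (0) = -12 (in agreement)
3. x = -3*(-12) + (-1)*(5) + (0) = 31 (in agreement)
4. x = -3*(31) + (-1)*(-12) + (0) = -81 (agrees with the transcript)
5. x = -3*(-81) + (-1)*(31) + (0) = 212 (same as recorded)
6. x = -3*(212) + (-1)*(-81) + (0) = -555 (same as recorded)
7. x = -3*(-555) + (-1)*(212) + (0) = 1453 (matches)
8. x = -3*(1453) + (-1)*(-555) + (0) = -3804 (verified)
9. x = -3*(-3804) + (-1)*(1453) + (0) = 9959 (checks out)
10. x = -3*(9959) + (-1)*(-3804) + (0) = -26073 (matches)
All entries verified; no error found.

no error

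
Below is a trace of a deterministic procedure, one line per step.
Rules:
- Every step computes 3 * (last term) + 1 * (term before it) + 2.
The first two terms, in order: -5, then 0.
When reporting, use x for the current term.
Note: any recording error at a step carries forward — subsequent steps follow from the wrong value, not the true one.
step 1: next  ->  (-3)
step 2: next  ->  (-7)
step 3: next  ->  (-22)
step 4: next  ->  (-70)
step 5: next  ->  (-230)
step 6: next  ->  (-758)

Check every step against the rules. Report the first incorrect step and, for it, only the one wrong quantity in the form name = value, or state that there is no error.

Recomputing the run from the initial state:
step 1: x = -3
step 2: x = -7
step 3: x = -22
step 4: x = -71
step 5: x = -233
step 6: x = -768
The first disagreement with the trace is at step 4, where the value should be x = -71.

step 4, x = -71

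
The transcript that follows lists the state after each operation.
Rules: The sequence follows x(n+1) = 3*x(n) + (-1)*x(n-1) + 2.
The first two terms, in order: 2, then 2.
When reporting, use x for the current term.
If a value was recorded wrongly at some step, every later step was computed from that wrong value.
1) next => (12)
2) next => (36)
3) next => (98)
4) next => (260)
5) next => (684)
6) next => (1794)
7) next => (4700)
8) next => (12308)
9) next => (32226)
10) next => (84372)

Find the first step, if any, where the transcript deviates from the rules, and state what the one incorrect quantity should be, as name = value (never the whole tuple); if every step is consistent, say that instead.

step 1: x = 3*(2) + (-1)*(2) + (2) = 6 -> first mismatch against the transcript
Conclusion: step 1 carries the first error; the entry should be x = 6.

step 1, x = 6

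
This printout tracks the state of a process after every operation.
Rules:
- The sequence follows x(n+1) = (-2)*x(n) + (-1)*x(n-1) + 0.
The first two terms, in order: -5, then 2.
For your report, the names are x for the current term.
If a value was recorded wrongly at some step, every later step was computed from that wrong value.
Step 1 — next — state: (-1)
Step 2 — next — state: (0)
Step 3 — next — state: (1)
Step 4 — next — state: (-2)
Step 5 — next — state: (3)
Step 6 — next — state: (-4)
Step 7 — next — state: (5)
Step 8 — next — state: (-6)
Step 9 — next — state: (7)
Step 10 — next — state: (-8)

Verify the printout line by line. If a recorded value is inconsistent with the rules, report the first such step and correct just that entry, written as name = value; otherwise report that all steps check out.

step 1: x = -2*(2) + (-1)*(-5) + (0) = 1 -> the printout has a different value
So the first discrepancy is step 1, where the right value is x = 1.

step 1, x = 1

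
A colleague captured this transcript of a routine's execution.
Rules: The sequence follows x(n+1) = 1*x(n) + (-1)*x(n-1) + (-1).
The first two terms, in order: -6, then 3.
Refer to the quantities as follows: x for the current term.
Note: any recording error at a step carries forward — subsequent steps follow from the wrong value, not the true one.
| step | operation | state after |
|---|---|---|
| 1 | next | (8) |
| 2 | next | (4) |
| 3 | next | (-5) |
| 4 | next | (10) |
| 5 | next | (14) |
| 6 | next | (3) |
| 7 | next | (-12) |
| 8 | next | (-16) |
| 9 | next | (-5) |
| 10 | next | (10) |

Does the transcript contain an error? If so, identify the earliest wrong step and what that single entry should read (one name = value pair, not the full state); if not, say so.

1. x = 1*(3) + (-1)*(-6) + (-1) = 8 (matches)
2. x = 1*(8) + (-1)*(3) + (-1) = 4 (in agreement)
3. x = 1*(4) + (-1)*(8) + (-1) = -5 (no discrepancy)
4. x = 1*(-5) + (-1)*(4) + (-1) = -10 (the recorded entry deviates here)
First incorrect step: 4; the correct value is x = -10.

step 4, x = -10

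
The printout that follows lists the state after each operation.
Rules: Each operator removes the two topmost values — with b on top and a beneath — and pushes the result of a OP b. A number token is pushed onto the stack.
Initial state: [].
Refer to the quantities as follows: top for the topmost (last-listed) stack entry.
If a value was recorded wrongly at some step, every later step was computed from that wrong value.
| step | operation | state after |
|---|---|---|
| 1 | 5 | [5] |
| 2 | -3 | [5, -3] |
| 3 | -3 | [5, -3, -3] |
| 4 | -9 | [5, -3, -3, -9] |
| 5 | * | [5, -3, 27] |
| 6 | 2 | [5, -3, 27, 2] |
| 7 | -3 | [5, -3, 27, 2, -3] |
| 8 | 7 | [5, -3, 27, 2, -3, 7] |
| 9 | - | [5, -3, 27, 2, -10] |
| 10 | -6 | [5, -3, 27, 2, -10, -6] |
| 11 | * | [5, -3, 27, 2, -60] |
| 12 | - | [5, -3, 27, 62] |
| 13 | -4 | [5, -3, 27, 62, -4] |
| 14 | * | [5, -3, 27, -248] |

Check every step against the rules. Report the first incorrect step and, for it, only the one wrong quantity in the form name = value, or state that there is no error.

step 11, top = 60

Step 1: push 5: top = 5 — no discrepancy.
Step 2: push -3: top = -3 — no discrepancy.
Step 3: push -3: top = -3 — matches.
Step 4: push -9: top = -9 — matches.
Step 5: -3 * -9 = 27 — verified.
Step 6: push 2: top = 2 — agrees with the printout.
Step 7: push -3: top = -3 — in agreement.
Step 8: push 7: top = 7 — same as recorded.
Step 9: -3 - 7 = -10 — in agreement.
Step 10: push -6: top = -6 — exactly as logged.
Step 11: -10 * -6 = 60 — a discrepancy with the printout.
Step 11 is the first one off; corrected, top = 60.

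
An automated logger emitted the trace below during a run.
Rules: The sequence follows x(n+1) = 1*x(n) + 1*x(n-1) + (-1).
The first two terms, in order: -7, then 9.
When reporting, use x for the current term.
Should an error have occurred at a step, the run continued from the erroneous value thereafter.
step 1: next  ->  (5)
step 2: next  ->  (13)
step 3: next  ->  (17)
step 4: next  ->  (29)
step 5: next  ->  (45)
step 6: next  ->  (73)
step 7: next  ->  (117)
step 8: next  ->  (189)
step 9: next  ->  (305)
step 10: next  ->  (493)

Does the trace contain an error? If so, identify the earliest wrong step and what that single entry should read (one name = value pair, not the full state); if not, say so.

step 1: x = 1*(9) + (1)*(-7) + (-1) = 1 -> the trace has a different value
So the first discrepancy is step 1, where the right value is x = 1.

step 1, x = 1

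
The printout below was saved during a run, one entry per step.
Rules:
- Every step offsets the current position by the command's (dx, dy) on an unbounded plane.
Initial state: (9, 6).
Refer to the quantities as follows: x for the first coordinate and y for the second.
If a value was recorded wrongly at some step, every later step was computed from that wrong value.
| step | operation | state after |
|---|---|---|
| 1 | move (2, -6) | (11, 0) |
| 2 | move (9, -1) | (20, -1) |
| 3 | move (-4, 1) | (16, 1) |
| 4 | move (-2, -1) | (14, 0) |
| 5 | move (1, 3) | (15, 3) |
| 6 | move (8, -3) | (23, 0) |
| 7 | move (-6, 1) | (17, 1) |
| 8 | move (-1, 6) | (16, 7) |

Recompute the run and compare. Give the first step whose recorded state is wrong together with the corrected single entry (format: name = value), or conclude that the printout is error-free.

Step 1: x = 9 + (2) = 11, y = 6 + (-6) = 0 — consistent with the printout.
Step 2: x = 11 + (9) = 20, y = 0 + (-1) = -1 — same as recorded.
Step 3: x = 20 + (-4) = 16, y = -1 + (1) = 0 — a discrepancy with the printout.
The audit stops at step 3: the recorded entry is wrong and should be y = 0.

step 3, y = 0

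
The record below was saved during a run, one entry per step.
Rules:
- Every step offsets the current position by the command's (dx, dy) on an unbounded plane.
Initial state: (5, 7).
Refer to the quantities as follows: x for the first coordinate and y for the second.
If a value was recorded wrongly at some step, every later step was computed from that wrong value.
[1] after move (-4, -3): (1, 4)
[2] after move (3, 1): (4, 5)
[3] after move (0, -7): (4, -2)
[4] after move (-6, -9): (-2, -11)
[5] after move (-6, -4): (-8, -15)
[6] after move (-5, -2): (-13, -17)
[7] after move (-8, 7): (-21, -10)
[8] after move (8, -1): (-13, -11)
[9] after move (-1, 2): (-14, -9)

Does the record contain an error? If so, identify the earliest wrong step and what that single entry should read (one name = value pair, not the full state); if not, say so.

no error

Step 1: x = 5 + (-4) = 1, y = 7 + (-3) = 4 — in agreement.
Step 2: x = 1 + (3) = 4, y = 4 + (1) = 5 — confirmed correct.
Step 3: x = 4 + (0) = 4, y = 5 + (-7) = -2 — checks out.
Step 4: x = 4 + (-6) = -2, y = -2 + (-9) = -11 — checks out.
Step 5: x = -2 + (-6) = -8, y = -11 + (-4) = -15 — checks out.
Step 6: x = -8 + (-5) = -13, y = -15 + (-2) = -17 — same as recorded.
Step 7: x = -13 + (-8) = -21, y = -17 + (7) = -10 — confirmed correct.
Step 8: x = -21 + (8) = -13, y = -10 + (-1) = -11 — matches.
Step 9: x = -13 + (-1) = -14, y = -11 + (2) = -9 — agrees with the record.
All entries verified; no error found.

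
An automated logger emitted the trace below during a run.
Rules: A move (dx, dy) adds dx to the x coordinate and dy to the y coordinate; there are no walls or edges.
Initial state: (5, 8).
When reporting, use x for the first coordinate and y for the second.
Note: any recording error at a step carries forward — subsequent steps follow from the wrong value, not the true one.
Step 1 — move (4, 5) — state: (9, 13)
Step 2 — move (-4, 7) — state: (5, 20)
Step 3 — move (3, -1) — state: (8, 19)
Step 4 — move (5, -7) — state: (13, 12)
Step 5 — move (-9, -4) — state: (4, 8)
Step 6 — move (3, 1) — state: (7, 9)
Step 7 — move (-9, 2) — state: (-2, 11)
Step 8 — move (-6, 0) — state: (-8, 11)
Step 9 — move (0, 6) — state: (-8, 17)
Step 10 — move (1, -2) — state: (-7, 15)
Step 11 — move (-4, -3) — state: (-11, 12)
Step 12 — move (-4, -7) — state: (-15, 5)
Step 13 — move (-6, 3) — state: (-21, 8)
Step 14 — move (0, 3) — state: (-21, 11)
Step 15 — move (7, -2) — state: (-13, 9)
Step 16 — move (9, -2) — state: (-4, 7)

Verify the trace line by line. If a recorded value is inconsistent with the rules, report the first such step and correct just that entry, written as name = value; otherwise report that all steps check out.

step 15, x = -14

Step 1: x = 5 + (4) = 9, y = 8 + (5) = 13 — same as recorded.
Step 2: x = 9 + (-4) = 5, y = 13 + (7) = 20 — matches.
Step 3: x = 5 + (3) = 8, y = 20 + (-1) = 19 — no discrepancy.
Step 4: x = 8 + (5) = 13, y = 19 + (-7) = 12 — consistent with the trace.
Step 5: x = 13 + (-9) = 4, y = 12 + (-4) = 8 — consistent with the trace.
Step 6: x = 4 + (3) = 7, y = 8 + (1) = 9 — consistent with the trace.
Step 7: x = 7 + (-9) = -2, y = 9 + (2) = 11 — exactly as logged.
Step 8: x = -2 + (-6) = -8, y = 11 + (0) = 11 — consistent with the trace.
Step 9: x = -8 + (0) = -8, y = 11 + (6) = 17 — agrees with the trace.
Step 10: x = -8 + (1) = -7, y = 17 + (-2) = 15 — consistent with the trace.
Step 11: x = -7 + (-4) = -11, y = 15 + (-3) = 12 — exactly as logged.
Step 12: x = -11 + (-4) = -15, y = 12 + (-7) = 5 — same as recorded.
Step 13: x = -15 + (-6) = -21, y = 5 + (3) = 8 — exactly as logged.
Step 14: x = -21 + (0) = -21, y = 8 + (3) = 11 — verified.
Step 15: x = -21 + (7) = -14, y = 11 + (-2) = 9 — the trace has a different value.
That makes step 15 the first incorrect line — x = -14 is what it should show.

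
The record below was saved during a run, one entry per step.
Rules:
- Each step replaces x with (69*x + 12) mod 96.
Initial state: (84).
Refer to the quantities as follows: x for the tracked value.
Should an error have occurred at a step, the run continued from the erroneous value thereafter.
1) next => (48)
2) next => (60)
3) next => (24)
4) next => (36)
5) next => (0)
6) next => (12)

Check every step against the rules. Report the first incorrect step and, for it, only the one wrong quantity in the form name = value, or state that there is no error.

no error

1. x = (69*84 + 12) mod 96 = 48 (same as recorded)
2. x = (69*48 + 12) mod 96 = 60 (matches)
3. x = (69*60 + 12) mod 96 = 24 (checks out)
4. x = (69*24 + 12) mod 96 = 36 (in agreement)
5. x = (69*36 + 12) mod 96 = 0 (consistent with the record)
6. x = (69*0 + 12) mod 96 = 12 (consistent with the record)
No step deviates from the rules.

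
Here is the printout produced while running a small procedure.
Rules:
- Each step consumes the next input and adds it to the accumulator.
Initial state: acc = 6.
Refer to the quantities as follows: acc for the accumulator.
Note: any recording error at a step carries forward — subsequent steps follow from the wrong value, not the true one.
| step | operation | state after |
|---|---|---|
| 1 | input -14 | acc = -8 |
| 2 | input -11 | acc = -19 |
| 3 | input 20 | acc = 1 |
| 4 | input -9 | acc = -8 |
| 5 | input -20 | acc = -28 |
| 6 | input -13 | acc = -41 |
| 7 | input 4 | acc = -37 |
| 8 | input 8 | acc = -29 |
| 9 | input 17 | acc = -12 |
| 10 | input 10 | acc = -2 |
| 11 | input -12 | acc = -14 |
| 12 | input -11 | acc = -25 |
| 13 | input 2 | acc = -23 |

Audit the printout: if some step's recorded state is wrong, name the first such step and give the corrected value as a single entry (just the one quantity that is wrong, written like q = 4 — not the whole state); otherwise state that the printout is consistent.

Recomputing the run from the initial state:
step 1: acc = -8
step 2: acc = -19
step 3: acc = 1
step 4: acc = -8
step 5: acc = -28
step 6: acc = -41
step 7: acc = -37
step 8: acc = -29
step 9: acc = -12
step 10: acc = -2
step 11: acc = -14
step 12: acc = -25
step 13: acc = -23
This matches the printout at every step.

no error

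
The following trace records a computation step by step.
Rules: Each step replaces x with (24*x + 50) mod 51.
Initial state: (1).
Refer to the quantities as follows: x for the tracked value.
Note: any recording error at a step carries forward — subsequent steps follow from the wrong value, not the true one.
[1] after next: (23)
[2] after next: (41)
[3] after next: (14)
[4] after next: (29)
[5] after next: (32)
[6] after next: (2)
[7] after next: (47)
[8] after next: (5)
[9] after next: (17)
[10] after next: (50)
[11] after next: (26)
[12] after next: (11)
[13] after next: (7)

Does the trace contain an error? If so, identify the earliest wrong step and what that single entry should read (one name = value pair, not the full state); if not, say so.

step 13, x = 8

1. x = (24*1 + 50) mod 51 = 23 (exactly as logged)
2. x = (24*23 + 50) mod 51 = 41 (in agreement)
3. x = (24*41 + 50) mod 51 = 14 (checks out)
4. x = (24*14 + 50) mod 51 = 29 (matches)
5. x = (24*29 + 50) mod 51 = 32 (confirmed correct)
6. x = (24*32 + 50) mod 51 = 2 (no discrepancy)
7. x = (24*2 + 50) mod 51 = 47 (same as recorded)
8. x = (24*47 + 50) mod 51 = 5 (checks out)
9. x = (24*5 + 50) mod 51 = 17 (consistent with the trace)
10. x = (24*17 + 50) mod 51 = 50 (checks out)
11. x = (24*50 + 50) mod 51 = 26 (exactly as logged)
12. x = (24*26 + 50) mod 51 = 11 (checks out)
13. x = (24*11 + 50) mod 51 = 8 (this is not what the trace shows)
The earliest wrong entry is at step 13: it should read x = 8.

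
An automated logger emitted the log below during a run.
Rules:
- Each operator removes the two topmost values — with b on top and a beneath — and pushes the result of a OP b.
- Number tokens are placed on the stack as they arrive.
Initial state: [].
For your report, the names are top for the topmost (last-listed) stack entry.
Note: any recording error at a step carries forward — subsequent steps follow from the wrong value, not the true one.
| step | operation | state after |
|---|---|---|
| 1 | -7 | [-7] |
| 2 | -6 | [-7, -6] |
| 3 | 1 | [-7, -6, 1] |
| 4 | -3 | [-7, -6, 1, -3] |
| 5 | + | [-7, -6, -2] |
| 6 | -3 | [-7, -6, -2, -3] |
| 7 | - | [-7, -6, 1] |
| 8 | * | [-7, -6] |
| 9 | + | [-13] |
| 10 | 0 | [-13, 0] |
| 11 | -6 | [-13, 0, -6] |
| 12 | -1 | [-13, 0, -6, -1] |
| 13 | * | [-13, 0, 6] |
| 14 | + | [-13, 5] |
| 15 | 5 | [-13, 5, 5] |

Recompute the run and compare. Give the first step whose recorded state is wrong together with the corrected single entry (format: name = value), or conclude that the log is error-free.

step 14, top = 6

Recomputing the run from the initial state:
step 1: [-7]
step 2: [-7, -6]
step 3: [-7, -6, 1]
step 4: [-7, -6, 1, -3]
step 5: [-7, -6, -2]
step 6: [-7, -6, -2, -3]
step 7: [-7, -6, 1]
step 8: [-7, -6]
step 9: [-13]
step 10: [-13, 0]
step 11: [-13, 0, -6]
step 12: [-13, 0, -6, -1]
step 13: [-13, 0, 6]
step 14: [-13, 6]
step 15: [-13, 6, 5]
The first disagreement with the log is at step 14, where the value should be top = 6.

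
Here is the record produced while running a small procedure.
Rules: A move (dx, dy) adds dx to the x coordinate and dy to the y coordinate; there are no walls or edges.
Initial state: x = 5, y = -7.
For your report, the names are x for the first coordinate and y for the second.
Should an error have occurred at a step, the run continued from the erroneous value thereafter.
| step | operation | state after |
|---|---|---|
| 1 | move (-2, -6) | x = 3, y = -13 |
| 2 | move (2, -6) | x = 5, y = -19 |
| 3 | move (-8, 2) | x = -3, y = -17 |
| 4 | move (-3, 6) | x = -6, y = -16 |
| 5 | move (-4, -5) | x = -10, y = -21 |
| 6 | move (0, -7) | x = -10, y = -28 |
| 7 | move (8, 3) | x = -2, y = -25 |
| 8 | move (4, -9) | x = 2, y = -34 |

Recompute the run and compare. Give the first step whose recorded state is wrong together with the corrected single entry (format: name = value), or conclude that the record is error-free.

1. x = 5 + (-2) = 3, y = -7 + (-6) = -13 (confirmed correct)
2. x = 3 + (2) = 5, y = -13 + (-6) = -19 (checks out)
3. x = 5 + (-8) = -3, y = -19 + (2) = -17 (exactly as logged)
4. x = -3 + (-3) = -6, y = -17 + (6) = -11 (the recorded entry deviates here)
Step 4 is the first one off; corrected, y = -11.

step 4, y = -11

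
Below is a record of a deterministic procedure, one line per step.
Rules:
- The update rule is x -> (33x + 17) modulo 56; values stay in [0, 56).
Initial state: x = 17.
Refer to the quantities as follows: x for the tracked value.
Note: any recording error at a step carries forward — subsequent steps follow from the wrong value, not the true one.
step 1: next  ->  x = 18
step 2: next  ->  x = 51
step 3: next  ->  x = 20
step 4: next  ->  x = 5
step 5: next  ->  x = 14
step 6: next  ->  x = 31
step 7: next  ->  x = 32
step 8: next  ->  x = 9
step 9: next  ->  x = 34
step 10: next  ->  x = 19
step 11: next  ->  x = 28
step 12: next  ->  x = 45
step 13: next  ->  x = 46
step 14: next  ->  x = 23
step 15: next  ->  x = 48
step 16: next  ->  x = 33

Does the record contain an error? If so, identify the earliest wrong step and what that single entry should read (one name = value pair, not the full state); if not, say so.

no error

step 1: x = (33*17 + 17) mod 56 = 18 -> verified
step 2: x = (33*18 + 17) mod 56 = 51 -> consistent with the record
step 3: x = (33*51 + 17) mod 56 = 20 -> no discrepancy
step 4: x = (33*20 + 17) mod 56 = 5 -> confirmed correct
step 5: x = (33*5 + 17) mod 56 = 14 -> verified
step 6: x = (33*14 + 17) mod 56 = 31 -> checks out
step 7: x = (33*31 + 17) mod 56 = 32 -> consistent with the record
step 8: x = (33*32 + 17) mod 56 = 9 -> consistent with the record
step 9: x = (33*9 + 17) mod 56 = 34 -> matches
step 10: x = (33*34 + 17) mod 56 = 19 -> exactly as logged
step 11: x = (33*19 + 17) mod 56 = 28 -> exactly as logged
step 12: x = (33*28 + 17) mod 56 = 45 -> consistent with the record
step 13: x = (33*45 + 17) mod 56 = 46 -> matches
step 14: x = (33*46 + 17) mod 56 = 23 -> checks out
step 15: x = (33*23 + 17) mod 56 = 48 -> checks out
step 16: x = (33*48 + 17) mod 56 = 33 -> no discrepancy
All entries verified; no error found.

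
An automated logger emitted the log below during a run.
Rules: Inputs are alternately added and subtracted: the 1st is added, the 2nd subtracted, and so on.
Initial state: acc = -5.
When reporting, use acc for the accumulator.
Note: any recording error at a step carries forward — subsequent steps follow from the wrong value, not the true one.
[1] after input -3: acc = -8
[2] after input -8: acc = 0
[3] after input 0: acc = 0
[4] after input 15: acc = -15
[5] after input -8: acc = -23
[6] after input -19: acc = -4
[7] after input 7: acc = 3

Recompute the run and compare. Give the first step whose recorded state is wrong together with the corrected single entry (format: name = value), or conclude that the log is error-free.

no error

1. acc = -5 + -3 = -8 (verified)
2. acc = -8 - -8 = 0 (agrees with the log)
3. acc = 0 + 0 = 0 (checks out)
4. acc = 0 - 15 = -15 (matches)
5. acc = -15 + -8 = -23 (confirmed correct)
6. acc = -23 - -19 = -4 (consistent with the log)
7. acc = -4 + 7 = 3 (matches)
The recomputation confirms every line.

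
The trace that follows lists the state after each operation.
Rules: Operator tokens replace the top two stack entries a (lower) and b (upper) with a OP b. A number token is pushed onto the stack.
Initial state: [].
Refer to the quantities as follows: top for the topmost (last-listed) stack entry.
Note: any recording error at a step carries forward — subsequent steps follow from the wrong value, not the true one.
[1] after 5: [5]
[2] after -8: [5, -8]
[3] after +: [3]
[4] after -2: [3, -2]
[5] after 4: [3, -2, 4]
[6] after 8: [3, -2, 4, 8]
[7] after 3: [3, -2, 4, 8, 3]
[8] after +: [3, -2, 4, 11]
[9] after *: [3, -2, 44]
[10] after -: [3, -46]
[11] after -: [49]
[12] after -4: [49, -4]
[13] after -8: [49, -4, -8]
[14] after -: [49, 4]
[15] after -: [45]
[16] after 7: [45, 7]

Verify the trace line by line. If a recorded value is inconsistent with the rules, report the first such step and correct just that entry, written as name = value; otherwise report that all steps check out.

step 3, top = -3

step 1: push 5: top = 5 -> confirmed correct
step 2: push -8: top = -8 -> exactly as logged
step 3: 5 + -8 = -3 -> the trace has a different value
So the first discrepancy is step 3, where the right value is top = -3.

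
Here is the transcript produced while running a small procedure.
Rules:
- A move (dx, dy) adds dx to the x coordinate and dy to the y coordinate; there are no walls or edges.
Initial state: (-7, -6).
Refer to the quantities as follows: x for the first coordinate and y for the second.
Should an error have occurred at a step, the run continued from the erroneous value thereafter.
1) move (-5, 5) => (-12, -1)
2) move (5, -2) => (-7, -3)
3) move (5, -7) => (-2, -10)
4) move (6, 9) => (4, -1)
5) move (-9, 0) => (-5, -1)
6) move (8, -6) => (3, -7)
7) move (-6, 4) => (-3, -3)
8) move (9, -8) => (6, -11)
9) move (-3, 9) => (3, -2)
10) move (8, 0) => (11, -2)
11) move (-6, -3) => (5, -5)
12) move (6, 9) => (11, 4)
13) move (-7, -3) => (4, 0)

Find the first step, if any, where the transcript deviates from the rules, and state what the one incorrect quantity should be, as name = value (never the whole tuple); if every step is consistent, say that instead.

step 13, y = 1

Recomputing the run from the initial state:
step 1: x = -12, y = -1
step 2: x = -7, y = -3
step 3: x = -2, y = -10
step 4: x = 4, y = -1
step 5: x = -5, y = -1
step 6: x = 3, y = -7
step 7: x = -3, y = -3
step 8: x = 6, y = -11
step 9: x = 3, y = -2
step 10: x = 11, y = -2
step 11: x = 5, y = -5
step 12: x = 11, y = 4
step 13: x = 4, y = 1
The first disagreement with the transcript is at step 13, where the value should be y = 1.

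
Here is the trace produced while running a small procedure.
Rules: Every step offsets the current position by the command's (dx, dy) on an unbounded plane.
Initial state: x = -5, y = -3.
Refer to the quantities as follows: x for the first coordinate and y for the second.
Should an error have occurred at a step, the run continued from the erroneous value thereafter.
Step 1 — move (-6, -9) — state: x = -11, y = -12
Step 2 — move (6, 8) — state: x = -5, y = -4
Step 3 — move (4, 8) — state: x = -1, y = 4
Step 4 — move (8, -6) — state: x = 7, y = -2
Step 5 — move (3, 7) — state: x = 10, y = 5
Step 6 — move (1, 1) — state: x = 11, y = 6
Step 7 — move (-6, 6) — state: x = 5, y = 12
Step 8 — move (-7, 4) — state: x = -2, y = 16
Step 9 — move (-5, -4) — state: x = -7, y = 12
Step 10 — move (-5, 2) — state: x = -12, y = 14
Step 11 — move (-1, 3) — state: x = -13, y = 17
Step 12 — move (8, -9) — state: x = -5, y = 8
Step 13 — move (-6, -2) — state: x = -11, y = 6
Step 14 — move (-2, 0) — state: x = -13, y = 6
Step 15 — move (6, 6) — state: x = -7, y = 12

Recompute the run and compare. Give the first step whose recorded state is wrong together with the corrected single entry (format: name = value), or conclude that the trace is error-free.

Recomputing the run from the initial state:
step 1: x = -11, y = -12
step 2: x = -5, y = -4
step 3: x = -1, y = 4
step 4: x = 7, y = -2
step 5: x = 10, y = 5
step 6: x = 11, y = 6
step 7: x = 5, y = 12
step 8: x = -2, y = 16
step 9: x = -7, y = 12
step 10: x = -12, y = 14
step 11: x = -13, y = 17
step 12: x = -5, y = 8
step 13: x = -11, y = 6
step 14: x = -13, y = 6
step 15: x = -7, y = 12
This matches the trace at every step.

no error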